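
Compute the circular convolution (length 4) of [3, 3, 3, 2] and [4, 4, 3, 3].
Use y[k] = Σ_j s[j]·t[(k-j) mod 4]. y[0] = 3×4 + 3×3 + 3×3 + 2×4 = 38; y[1] = 3×4 + 3×4 + 3×3 + 2×3 = 39; y[2] = 3×3 + 3×4 + 3×4 + 2×3 = 39; y[3] = 3×3 + 3×3 + 3×4 + 2×4 = 38. Result: [38, 39, 39, 38]

[38, 39, 39, 38]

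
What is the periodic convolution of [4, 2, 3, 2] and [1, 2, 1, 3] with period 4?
Use y[k] = Σ_j s[j]·t[(k-j) mod 4]. y[0] = 4×1 + 2×3 + 3×1 + 2×2 = 17; y[1] = 4×2 + 2×1 + 3×3 + 2×1 = 21; y[2] = 4×1 + 2×2 + 3×1 + 2×3 = 17; y[3] = 4×3 + 2×1 + 3×2 + 2×1 = 22. Result: [17, 21, 17, 22]

[17, 21, 17, 22]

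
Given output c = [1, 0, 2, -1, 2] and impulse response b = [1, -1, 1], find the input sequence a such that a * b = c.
Deconvolve c=[1, 0, 2, -1, 2] by b=[1, -1, 1]. Since b[0]=1, solve forward: a[0] = c[0] / 1 = 1; a[1] = (c[1] - 1×-1) / 1 = 1; a[2] = (c[2] - 1×-1 - 1×1) / 1 = 2. So a = [1, 1, 2]. Check by forward convolution: c[0] = 1×1 = 1; c[1] = 1×-1 + 1×1 = 0; c[2] = 1×1 + 1×-1 + 2×1 = 2; c[3] = 1×1 + 2×-1 = -1; c[4] = 2×1 = 2

[1, 1, 2]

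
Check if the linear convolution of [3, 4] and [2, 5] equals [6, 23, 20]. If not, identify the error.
Recompute linear convolution of [3, 4] and [2, 5]: y[0] = 3×2 = 6; y[1] = 3×5 + 4×2 = 23; y[2] = 4×5 = 20 → [6, 23, 20]. Given [6, 23, 20] matches, so answer: Yes

Yes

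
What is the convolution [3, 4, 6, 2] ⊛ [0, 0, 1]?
y[0] = 3×0 = 0; y[1] = 3×0 + 4×0 = 0; y[2] = 3×1 + 4×0 + 6×0 = 3; y[3] = 4×1 + 6×0 + 2×0 = 4; y[4] = 6×1 + 2×0 = 6; y[5] = 2×1 = 2

[0, 0, 3, 4, 6, 2]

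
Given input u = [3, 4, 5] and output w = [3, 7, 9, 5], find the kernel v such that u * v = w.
Output length 4 = len(u) + len(v) - 1 ⇒ len(v) = 2. Solve v forward using v[k] = (w[k] - Σ_{i≥1} u[i]·v[k-i]) / u[0]: v[0] = w[0] / u[0] = 3 / 3 = 1; v[1] = (w[1] - 4×1) / u[0] = (7 - 4×1) / 3 = 1. So v = [1, 1]. Forward-check [3, 4, 5] * [1, 1]: w[0] = 3×1 = 3; w[1] = 3×1 + 4×1 = 7; w[2] = 4×1 + 5×1 = 9; w[3] = 5×1 = 5 → [3, 7, 9, 5] ✓

[1, 1]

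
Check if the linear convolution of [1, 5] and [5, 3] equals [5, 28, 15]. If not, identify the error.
Recompute linear convolution of [1, 5] and [5, 3]: y[0] = 1×5 = 5; y[1] = 1×3 + 5×5 = 28; y[2] = 5×3 = 15 → [5, 28, 15]. Given [5, 28, 15] matches, so answer: Yes

Yes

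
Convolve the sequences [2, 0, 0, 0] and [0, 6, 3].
y[0] = 2×0 = 0; y[1] = 2×6 + 0×0 = 12; y[2] = 2×3 + 0×6 + 0×0 = 6; y[3] = 0×3 + 0×6 + 0×0 = 0; y[4] = 0×3 + 0×6 = 0; y[5] = 0×3 = 0

[0, 12, 6, 0, 0, 0]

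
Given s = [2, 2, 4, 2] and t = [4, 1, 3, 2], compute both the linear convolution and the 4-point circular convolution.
Linear: y_lin[0] = 2×4 = 8; y_lin[1] = 2×1 + 2×4 = 10; y_lin[2] = 2×3 + 2×1 + 4×4 = 24; y_lin[3] = 2×2 + 2×3 + 4×1 + 2×4 = 22; y_lin[4] = 2×2 + 4×3 + 2×1 = 18; y_lin[5] = 4×2 + 2×3 = 14; y_lin[6] = 2×2 = 4 → [8, 10, 24, 22, 18, 14, 4]. Circular (length 4): y[0] = 2×4 + 2×2 + 4×3 + 2×1 = 26; y[1] = 2×1 + 2×4 + 4×2 + 2×3 = 24; y[2] = 2×3 + 2×1 + 4×4 + 2×2 = 28; y[3] = 2×2 + 2×3 + 4×1 + 2×4 = 22 → [26, 24, 28, 22]

Linear: [8, 10, 24, 22, 18, 14, 4], Circular: [26, 24, 28, 22]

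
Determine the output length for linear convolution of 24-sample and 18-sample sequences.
Linear/full convolution length: m + n - 1 = 24 + 18 - 1 = 41

41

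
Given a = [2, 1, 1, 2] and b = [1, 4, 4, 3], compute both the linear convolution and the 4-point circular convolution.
Linear: y_lin[0] = 2×1 = 2; y_lin[1] = 2×4 + 1×1 = 9; y_lin[2] = 2×4 + 1×4 + 1×1 = 13; y_lin[3] = 2×3 + 1×4 + 1×4 + 2×1 = 16; y_lin[4] = 1×3 + 1×4 + 2×4 = 15; y_lin[5] = 1×3 + 2×4 = 11; y_lin[6] = 2×3 = 6 → [2, 9, 13, 16, 15, 11, 6]. Circular (length 4): y[0] = 2×1 + 1×3 + 1×4 + 2×4 = 17; y[1] = 2×4 + 1×1 + 1×3 + 2×4 = 20; y[2] = 2×4 + 1×4 + 1×1 + 2×3 = 19; y[3] = 2×3 + 1×4 + 1×4 + 2×1 = 16 → [17, 20, 19, 16]

Linear: [2, 9, 13, 16, 15, 11, 6], Circular: [17, 20, 19, 16]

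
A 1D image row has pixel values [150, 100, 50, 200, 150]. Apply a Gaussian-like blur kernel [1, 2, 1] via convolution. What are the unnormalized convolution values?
Convolve image row [150, 100, 50, 200, 150] with kernel [1, 2, 1]: y[0] = 150×1 = 150; y[1] = 150×2 + 100×1 = 400; y[2] = 150×1 + 100×2 + 50×1 = 400; y[3] = 100×1 + 50×2 + 200×1 = 400; y[4] = 50×1 + 200×2 + 150×1 = 600; y[5] = 200×1 + 150×2 = 500; y[6] = 150×1 = 150 → [150, 400, 400, 400, 600, 500, 150]. Normalization factor = sum(kernel) = 4.

[150, 400, 400, 400, 600, 500, 150]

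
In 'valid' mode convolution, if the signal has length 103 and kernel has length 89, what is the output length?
'Valid' mode counts only positions where the kernel fully overlaps the signal: m - n + 1 = 103 - 89 + 1 = 15

15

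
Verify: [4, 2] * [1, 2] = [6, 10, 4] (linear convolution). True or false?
Recompute linear convolution of [4, 2] and [1, 2]: y[0] = 4×1 = 4; y[1] = 4×2 + 2×1 = 10; y[2] = 2×2 = 4 → [4, 10, 4]. Compare to given [6, 10, 4]: they differ at index 0: given 6, correct 4, so answer: No

No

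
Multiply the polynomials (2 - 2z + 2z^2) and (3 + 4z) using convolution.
Ascending coefficients: a = [2, -2, 2], b = [3, 4]. c[0] = 2×3 = 6; c[1] = 2×4 + -2×3 = 2; c[2] = -2×4 + 2×3 = -2; c[3] = 2×4 = 8. Result coefficients: [6, 2, -2, 8] → 6 + 2z - 2z^2 + 8z^3

6 + 2z - 2z^2 + 8z^3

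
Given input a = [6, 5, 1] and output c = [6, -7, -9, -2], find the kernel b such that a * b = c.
Output length 4 = len(a) + len(b) - 1 ⇒ len(b) = 2. Solve b forward using b[k] = (c[k] - Σ_{i≥1} a[i]·b[k-i]) / a[0]: b[0] = c[0] / a[0] = 6 / 6 = 1; b[1] = (c[1] - 5×1) / a[0] = (-7 - 5×1) / 6 = -2. So b = [1, -2]. Forward-check [6, 5, 1] * [1, -2]: c[0] = 6×1 = 6; c[1] = 6×-2 + 5×1 = -7; c[2] = 5×-2 + 1×1 = -9; c[3] = 1×-2 = -2 → [6, -7, -9, -2] ✓

[1, -2]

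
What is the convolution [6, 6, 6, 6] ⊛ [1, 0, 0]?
y[0] = 6×1 = 6; y[1] = 6×0 + 6×1 = 6; y[2] = 6×0 + 6×0 + 6×1 = 6; y[3] = 6×0 + 6×0 + 6×1 = 6; y[4] = 6×0 + 6×0 = 0; y[5] = 6×0 = 0

[6, 6, 6, 6, 0, 0]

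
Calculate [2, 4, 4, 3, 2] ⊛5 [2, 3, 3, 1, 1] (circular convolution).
Use y[k] = Σ_j s[j]·t[(k-j) mod 5]. y[0] = 2×2 + 4×1 + 4×1 + 3×3 + 2×3 = 27; y[1] = 2×3 + 4×2 + 4×1 + 3×1 + 2×3 = 27; y[2] = 2×3 + 4×3 + 4×2 + 3×1 + 2×1 = 31; y[3] = 2×1 + 4×3 + 4×3 + 3×2 + 2×1 = 34; y[4] = 2×1 + 4×1 + 4×3 + 3×3 + 2×2 = 31. Result: [27, 27, 31, 34, 31]

[27, 27, 31, 34, 31]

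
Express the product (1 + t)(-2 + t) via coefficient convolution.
Ascending coefficients: a = [1, 1], b = [-2, 1]. c[0] = 1×-2 = -2; c[1] = 1×1 + 1×-2 = -1; c[2] = 1×1 = 1. Result coefficients: [-2, -1, 1] → -2 - t + t^2

-2 - t + t^2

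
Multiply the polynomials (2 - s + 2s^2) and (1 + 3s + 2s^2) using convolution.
Ascending coefficients: a = [2, -1, 2], b = [1, 3, 2]. c[0] = 2×1 = 2; c[1] = 2×3 + -1×1 = 5; c[2] = 2×2 + -1×3 + 2×1 = 3; c[3] = -1×2 + 2×3 = 4; c[4] = 2×2 = 4. Result coefficients: [2, 5, 3, 4, 4] → 2 + 5s + 3s^2 + 4s^3 + 4s^4

2 + 5s + 3s^2 + 4s^3 + 4s^4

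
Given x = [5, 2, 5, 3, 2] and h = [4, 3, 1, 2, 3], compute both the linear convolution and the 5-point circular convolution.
Linear: y_lin[0] = 5×4 = 20; y_lin[1] = 5×3 + 2×4 = 23; y_lin[2] = 5×1 + 2×3 + 5×4 = 31; y_lin[3] = 5×2 + 2×1 + 5×3 + 3×4 = 39; y_lin[4] = 5×3 + 2×2 + 5×1 + 3×3 + 2×4 = 41; y_lin[5] = 2×3 + 5×2 + 3×1 + 2×3 = 25; y_lin[6] = 5×3 + 3×2 + 2×1 = 23; y_lin[7] = 3×3 + 2×2 = 13; y_lin[8] = 2×3 = 6 → [20, 23, 31, 39, 41, 25, 23, 13, 6]. Circular (length 5): y[0] = 5×4 + 2×3 + 5×2 + 3×1 + 2×3 = 45; y[1] = 5×3 + 2×4 + 5×3 + 3×2 + 2×1 = 46; y[2] = 5×1 + 2×3 + 5×4 + 3×3 + 2×2 = 44; y[3] = 5×2 + 2×1 + 5×3 + 3×4 + 2×3 = 45; y[4] = 5×3 + 2×2 + 5×1 + 3×3 + 2×4 = 41 → [45, 46, 44, 45, 41]

Linear: [20, 23, 31, 39, 41, 25, 23, 13, 6], Circular: [45, 46, 44, 45, 41]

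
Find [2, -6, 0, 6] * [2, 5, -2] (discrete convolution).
y[0] = 2×2 = 4; y[1] = 2×5 + -6×2 = -2; y[2] = 2×-2 + -6×5 + 0×2 = -34; y[3] = -6×-2 + 0×5 + 6×2 = 24; y[4] = 0×-2 + 6×5 = 30; y[5] = 6×-2 = -12

[4, -2, -34, 24, 30, -12]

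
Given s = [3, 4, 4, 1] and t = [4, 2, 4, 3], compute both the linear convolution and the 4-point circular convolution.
Linear: y_lin[0] = 3×4 = 12; y_lin[1] = 3×2 + 4×4 = 22; y_lin[2] = 3×4 + 4×2 + 4×4 = 36; y_lin[3] = 3×3 + 4×4 + 4×2 + 1×4 = 37; y_lin[4] = 4×3 + 4×4 + 1×2 = 30; y_lin[5] = 4×3 + 1×4 = 16; y_lin[6] = 1×3 = 3 → [12, 22, 36, 37, 30, 16, 3]. Circular (length 4): y[0] = 3×4 + 4×3 + 4×4 + 1×2 = 42; y[1] = 3×2 + 4×4 + 4×3 + 1×4 = 38; y[2] = 3×4 + 4×2 + 4×4 + 1×3 = 39; y[3] = 3×3 + 4×4 + 4×2 + 1×4 = 37 → [42, 38, 39, 37]

Linear: [12, 22, 36, 37, 30, 16, 3], Circular: [42, 38, 39, 37]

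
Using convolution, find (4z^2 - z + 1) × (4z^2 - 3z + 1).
Ascending coefficients: a = [1, -1, 4], b = [1, -3, 4]. c[0] = 1×1 = 1; c[1] = 1×-3 + -1×1 = -4; c[2] = 1×4 + -1×-3 + 4×1 = 11; c[3] = -1×4 + 4×-3 = -16; c[4] = 4×4 = 16. Result coefficients: [1, -4, 11, -16, 16] → 16z^4 - 16z^3 + 11z^2 - 4z + 1

16z^4 - 16z^3 + 11z^2 - 4z + 1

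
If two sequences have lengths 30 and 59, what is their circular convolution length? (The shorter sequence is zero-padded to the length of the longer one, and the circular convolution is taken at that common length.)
Circular convolution (zero-padding the shorter input) has length max(m, n) = max(30, 59) = 59

59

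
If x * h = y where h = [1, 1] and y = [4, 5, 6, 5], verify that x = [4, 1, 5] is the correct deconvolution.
Forward-compute [4, 1, 5] * [1, 1]: y[0] = 4×1 = 4; y[1] = 4×1 + 1×1 = 5; y[2] = 1×1 + 5×1 = 6; y[3] = 5×1 = 5 → [4, 5, 6, 5]. Matches given y = [4, 5, 6, 5], so verified.

Verified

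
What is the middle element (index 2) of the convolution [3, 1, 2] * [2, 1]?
Use y[k] = Σ_i a[i]·b[k-i] at k=2. y[2] = 1×1 + 2×2 = 5

5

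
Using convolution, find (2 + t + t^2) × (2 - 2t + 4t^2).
Ascending coefficients: a = [2, 1, 1], b = [2, -2, 4]. c[0] = 2×2 = 4; c[1] = 2×-2 + 1×2 = -2; c[2] = 2×4 + 1×-2 + 1×2 = 8; c[3] = 1×4 + 1×-2 = 2; c[4] = 1×4 = 4. Result coefficients: [4, -2, 8, 2, 4] → 4 - 2t + 8t^2 + 2t^3 + 4t^4

4 - 2t + 8t^2 + 2t^3 + 4t^4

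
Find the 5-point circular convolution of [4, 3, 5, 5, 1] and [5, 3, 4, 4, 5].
Use y[k] = Σ_j x[j]·h[(k-j) mod 5]. y[0] = 4×5 + 3×5 + 5×4 + 5×4 + 1×3 = 78; y[1] = 4×3 + 3×5 + 5×5 + 5×4 + 1×4 = 76; y[2] = 4×4 + 3×3 + 5×5 + 5×5 + 1×4 = 79; y[3] = 4×4 + 3×4 + 5×3 + 5×5 + 1×5 = 73; y[4] = 4×5 + 3×4 + 5×4 + 5×3 + 1×5 = 72. Result: [78, 76, 79, 73, 72]

[78, 76, 79, 73, 72]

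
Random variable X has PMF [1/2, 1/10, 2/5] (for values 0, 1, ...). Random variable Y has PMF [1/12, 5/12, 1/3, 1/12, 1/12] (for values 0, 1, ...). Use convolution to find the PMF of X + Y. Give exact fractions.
P(X+Y=k) = Σ_i P(X=i)·P(Y=k-i) — a convolution of [1/2, 1/10, 2/5] and [1/12, 5/12, 1/3, 1/12, 1/12]. P(X+Y=0) = (1/2)×(1/12) = 1/24; P(X+Y=1) = (1/2)×(5/12) + (1/10)×(1/12) = 5/24 + 1/120 = 13/60; P(X+Y=2) = (1/2)×(1/3) + (1/10)×(5/12) + (2/5)×(1/12) = 1/6 + 1/24 + 1/30 = 29/120; P(X+Y=3) = (1/2)×(1/12) + (1/10)×(1/3) + (2/5)×(5/12) = 1/24 + 1/30 + 1/6 = 29/120; P(X+Y=4) = (1/2)×(1/12) + (1/10)×(1/12) + (2/5)×(1/3) = 1/24 + 1/120 + 2/15 = 11/60; P(X+Y=5) = (1/10)×(1/12) + (2/5)×(1/12) = 1/120 + 1/30 = 1/24; P(X+Y=6) = (2/5)×(1/12) = 1/30. PMF: [1/24, 13/60, 29/120, 29/120, 11/60, 1/24, 1/30] (sums to 1 ✓)

[1/24, 13/60, 29/120, 29/120, 11/60, 1/24, 1/30]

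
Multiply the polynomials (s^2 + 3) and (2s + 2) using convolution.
Ascending coefficients: a = [3, 0, 1], b = [2, 2]. c[0] = 3×2 = 6; c[1] = 3×2 + 0×2 = 6; c[2] = 0×2 + 1×2 = 2; c[3] = 1×2 = 2. Result coefficients: [6, 6, 2, 2] → 2s^3 + 2s^2 + 6s + 6

2s^3 + 2s^2 + 6s + 6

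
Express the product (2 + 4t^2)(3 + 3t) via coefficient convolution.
Ascending coefficients: a = [2, 0, 4], b = [3, 3]. c[0] = 2×3 = 6; c[1] = 2×3 + 0×3 = 6; c[2] = 0×3 + 4×3 = 12; c[3] = 4×3 = 12. Result coefficients: [6, 6, 12, 12] → 6 + 6t + 12t^2 + 12t^3

6 + 6t + 12t^2 + 12t^3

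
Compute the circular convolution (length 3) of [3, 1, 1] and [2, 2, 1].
Use y[k] = Σ_j u[j]·v[(k-j) mod 3]. y[0] = 3×2 + 1×1 + 1×2 = 9; y[1] = 3×2 + 1×2 + 1×1 = 9; y[2] = 3×1 + 1×2 + 1×2 = 7. Result: [9, 9, 7]

[9, 9, 7]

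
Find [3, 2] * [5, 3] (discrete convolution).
y[0] = 3×5 = 15; y[1] = 3×3 + 2×5 = 19; y[2] = 2×3 = 6

[15, 19, 6]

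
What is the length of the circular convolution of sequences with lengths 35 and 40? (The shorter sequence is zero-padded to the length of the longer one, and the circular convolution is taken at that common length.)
Circular convolution (zero-padding the shorter input) has length max(m, n) = max(35, 40) = 40

40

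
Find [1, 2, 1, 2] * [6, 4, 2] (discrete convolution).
y[0] = 1×6 = 6; y[1] = 1×4 + 2×6 = 16; y[2] = 1×2 + 2×4 + 1×6 = 16; y[3] = 2×2 + 1×4 + 2×6 = 20; y[4] = 1×2 + 2×4 = 10; y[5] = 2×2 = 4

[6, 16, 16, 20, 10, 4]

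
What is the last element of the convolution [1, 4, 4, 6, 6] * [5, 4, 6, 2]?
Use y[k] = Σ_i a[i]·b[k-i] at k=7. y[7] = 6×2 = 12

12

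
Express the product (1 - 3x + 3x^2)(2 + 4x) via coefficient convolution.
Ascending coefficients: a = [1, -3, 3], b = [2, 4]. c[0] = 1×2 = 2; c[1] = 1×4 + -3×2 = -2; c[2] = -3×4 + 3×2 = -6; c[3] = 3×4 = 12. Result coefficients: [2, -2, -6, 12] → 2 - 2x - 6x^2 + 12x^3

2 - 2x - 6x^2 + 12x^3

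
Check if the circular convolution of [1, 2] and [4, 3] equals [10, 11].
Recompute circular convolution of [1, 2] and [4, 3]: y[0] = 1×4 + 2×3 = 10; y[1] = 1×3 + 2×4 = 11 → [10, 11]. Given [10, 11] matches, so answer: Yes

Yes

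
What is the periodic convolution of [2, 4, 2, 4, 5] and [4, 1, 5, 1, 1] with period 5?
Use y[k] = Σ_j x[j]·h[(k-j) mod 5]. y[0] = 2×4 + 4×1 + 2×1 + 4×5 + 5×1 = 39; y[1] = 2×1 + 4×4 + 2×1 + 4×1 + 5×5 = 49; y[2] = 2×5 + 4×1 + 2×4 + 4×1 + 5×1 = 31; y[3] = 2×1 + 4×5 + 2×1 + 4×4 + 5×1 = 45; y[4] = 2×1 + 4×1 + 2×5 + 4×1 + 5×4 = 40. Result: [39, 49, 31, 45, 40]

[39, 49, 31, 45, 40]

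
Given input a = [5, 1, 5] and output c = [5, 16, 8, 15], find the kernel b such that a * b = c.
Output length 4 = len(a) + len(b) - 1 ⇒ len(b) = 2. Solve b forward using b[k] = (c[k] - Σ_{i≥1} a[i]·b[k-i]) / a[0]: b[0] = c[0] / a[0] = 5 / 5 = 1; b[1] = (c[1] - 1×1) / a[0] = (16 - 1×1) / 5 = 3. So b = [1, 3]. Forward-check [5, 1, 5] * [1, 3]: c[0] = 5×1 = 5; c[1] = 5×3 + 1×1 = 16; c[2] = 1×3 + 5×1 = 8; c[3] = 5×3 = 15 → [5, 16, 8, 15] ✓

[1, 3]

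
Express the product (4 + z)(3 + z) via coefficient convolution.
Ascending coefficients: a = [4, 1], b = [3, 1]. c[0] = 4×3 = 12; c[1] = 4×1 + 1×3 = 7; c[2] = 1×1 = 1. Result coefficients: [12, 7, 1] → 12 + 7z + z^2

12 + 7z + z^2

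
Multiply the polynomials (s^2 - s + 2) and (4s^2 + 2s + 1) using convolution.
Ascending coefficients: a = [2, -1, 1], b = [1, 2, 4]. c[0] = 2×1 = 2; c[1] = 2×2 + -1×1 = 3; c[2] = 2×4 + -1×2 + 1×1 = 7; c[3] = -1×4 + 1×2 = -2; c[4] = 1×4 = 4. Result coefficients: [2, 3, 7, -2, 4] → 4s^4 - 2s^3 + 7s^2 + 3s + 2

4s^4 - 2s^3 + 7s^2 + 3s + 2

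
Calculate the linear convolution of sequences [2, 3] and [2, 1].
y[0] = 2×2 = 4; y[1] = 2×1 + 3×2 = 8; y[2] = 3×1 = 3

[4, 8, 3]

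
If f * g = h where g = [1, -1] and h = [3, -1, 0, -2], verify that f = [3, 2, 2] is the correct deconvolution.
Forward-compute [3, 2, 2] * [1, -1]: h[0] = 3×1 = 3; h[1] = 3×-1 + 2×1 = -1; h[2] = 2×-1 + 2×1 = 0; h[3] = 2×-1 = -2 → [3, -1, 0, -2]. Matches given h = [3, -1, 0, -2], so verified.

Verified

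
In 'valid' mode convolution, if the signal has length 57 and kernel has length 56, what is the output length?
'Valid' mode counts only positions where the kernel fully overlaps the signal: m - n + 1 = 57 - 56 + 1 = 2

2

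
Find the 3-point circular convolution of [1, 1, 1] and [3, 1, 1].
Use y[k] = Σ_j u[j]·v[(k-j) mod 3]. y[0] = 1×3 + 1×1 + 1×1 = 5; y[1] = 1×1 + 1×3 + 1×1 = 5; y[2] = 1×1 + 1×1 + 1×3 = 5. Result: [5, 5, 5]

[5, 5, 5]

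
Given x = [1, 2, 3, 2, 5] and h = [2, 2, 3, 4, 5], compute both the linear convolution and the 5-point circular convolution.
Linear: y_lin[0] = 1×2 = 2; y_lin[1] = 1×2 + 2×2 = 6; y_lin[2] = 1×3 + 2×2 + 3×2 = 13; y_lin[3] = 1×4 + 2×3 + 3×2 + 2×2 = 20; y_lin[4] = 1×5 + 2×4 + 3×3 + 2×2 + 5×2 = 36; y_lin[5] = 2×5 + 3×4 + 2×3 + 5×2 = 38; y_lin[6] = 3×5 + 2×4 + 5×3 = 38; y_lin[7] = 2×5 + 5×4 = 30; y_lin[8] = 5×5 = 25 → [2, 6, 13, 20, 36, 38, 38, 30, 25]. Circular (length 5): y[0] = 1×2 + 2×5 + 3×4 + 2×3 + 5×2 = 40; y[1] = 1×2 + 2×2 + 3×5 + 2×4 + 5×3 = 44; y[2] = 1×3 + 2×2 + 3×2 + 2×5 + 5×4 = 43; y[3] = 1×4 + 2×3 + 3×2 + 2×2 + 5×5 = 45; y[4] = 1×5 + 2×4 + 3×3 + 2×2 + 5×2 = 36 → [40, 44, 43, 45, 36]

Linear: [2, 6, 13, 20, 36, 38, 38, 30, 25], Circular: [40, 44, 43, 45, 36]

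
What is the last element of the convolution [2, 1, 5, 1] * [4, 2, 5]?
Use y[k] = Σ_i a[i]·b[k-i] at k=5. y[5] = 1×5 = 5

5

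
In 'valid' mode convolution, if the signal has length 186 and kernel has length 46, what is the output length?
'Valid' mode counts only positions where the kernel fully overlaps the signal: m - n + 1 = 186 - 46 + 1 = 141

141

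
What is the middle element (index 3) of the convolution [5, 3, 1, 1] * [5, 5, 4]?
Use y[k] = Σ_i a[i]·b[k-i] at k=3. y[3] = 3×4 + 1×5 + 1×5 = 22

22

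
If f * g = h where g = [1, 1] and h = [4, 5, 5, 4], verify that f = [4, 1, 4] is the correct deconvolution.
Forward-compute [4, 1, 4] * [1, 1]: h[0] = 4×1 = 4; h[1] = 4×1 + 1×1 = 5; h[2] = 1×1 + 4×1 = 5; h[3] = 4×1 = 4 → [4, 5, 5, 4]. Matches given h = [4, 5, 5, 4], so verified.

Verified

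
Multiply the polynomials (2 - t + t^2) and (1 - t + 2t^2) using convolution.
Ascending coefficients: a = [2, -1, 1], b = [1, -1, 2]. c[0] = 2×1 = 2; c[1] = 2×-1 + -1×1 = -3; c[2] = 2×2 + -1×-1 + 1×1 = 6; c[3] = -1×2 + 1×-1 = -3; c[4] = 1×2 = 2. Result coefficients: [2, -3, 6, -3, 2] → 2 - 3t + 6t^2 - 3t^3 + 2t^4

2 - 3t + 6t^2 - 3t^3 + 2t^4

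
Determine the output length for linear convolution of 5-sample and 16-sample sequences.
Linear/full convolution length: m + n - 1 = 5 + 16 - 1 = 20

20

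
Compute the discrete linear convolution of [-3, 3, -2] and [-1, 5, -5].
y[0] = -3×-1 = 3; y[1] = -3×5 + 3×-1 = -18; y[2] = -3×-5 + 3×5 + -2×-1 = 32; y[3] = 3×-5 + -2×5 = -25; y[4] = -2×-5 = 10

[3, -18, 32, -25, 10]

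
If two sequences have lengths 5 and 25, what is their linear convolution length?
Linear/full convolution length: m + n - 1 = 5 + 25 - 1 = 29

29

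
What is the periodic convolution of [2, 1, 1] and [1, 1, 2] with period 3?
Use y[k] = Σ_j x[j]·h[(k-j) mod 3]. y[0] = 2×1 + 1×2 + 1×1 = 5; y[1] = 2×1 + 1×1 + 1×2 = 5; y[2] = 2×2 + 1×1 + 1×1 = 6. Result: [5, 5, 6]

[5, 5, 6]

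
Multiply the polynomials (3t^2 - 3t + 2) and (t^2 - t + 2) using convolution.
Ascending coefficients: a = [2, -3, 3], b = [2, -1, 1]. c[0] = 2×2 = 4; c[1] = 2×-1 + -3×2 = -8; c[2] = 2×1 + -3×-1 + 3×2 = 11; c[3] = -3×1 + 3×-1 = -6; c[4] = 3×1 = 3. Result coefficients: [4, -8, 11, -6, 3] → 3t^4 - 6t^3 + 11t^2 - 8t + 4

3t^4 - 6t^3 + 11t^2 - 8t + 4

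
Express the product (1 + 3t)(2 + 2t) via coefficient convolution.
Ascending coefficients: a = [1, 3], b = [2, 2]. c[0] = 1×2 = 2; c[1] = 1×2 + 3×2 = 8; c[2] = 3×2 = 6. Result coefficients: [2, 8, 6] → 2 + 8t + 6t^2

2 + 8t + 6t^2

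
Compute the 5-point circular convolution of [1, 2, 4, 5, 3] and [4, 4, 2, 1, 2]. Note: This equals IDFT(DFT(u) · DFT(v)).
Either evaluate y[k] = Σ_j u[j]·v[(k-j) mod 5] directly, or use IDFT(DFT(u) · DFT(v)). y[0] = 1×4 + 2×2 + 4×1 + 5×2 + 3×4 = 34; y[1] = 1×4 + 2×4 + 4×2 + 5×1 + 3×2 = 31; y[2] = 1×2 + 2×4 + 4×4 + 5×2 + 3×1 = 39; y[3] = 1×1 + 2×2 + 4×4 + 5×4 + 3×2 = 47; y[4] = 1×2 + 2×1 + 4×2 + 5×4 + 3×4 = 44. Result: [34, 31, 39, 47, 44]

[34, 31, 39, 47, 44]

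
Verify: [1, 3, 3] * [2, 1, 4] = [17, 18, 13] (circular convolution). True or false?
Recompute circular convolution of [1, 3, 3] and [2, 1, 4]: y[0] = 1×2 + 3×4 + 3×1 = 17; y[1] = 1×1 + 3×2 + 3×4 = 19; y[2] = 1×4 + 3×1 + 3×2 = 13 → [17, 19, 13]. Compare to given [17, 18, 13]: they differ at index 1: given 18, correct 19, so answer: No

No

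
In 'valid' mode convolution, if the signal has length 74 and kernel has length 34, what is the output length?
'Valid' mode counts only positions where the kernel fully overlaps the signal: m - n + 1 = 74 - 34 + 1 = 41

41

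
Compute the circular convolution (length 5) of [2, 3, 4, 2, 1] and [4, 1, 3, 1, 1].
Use y[k] = Σ_j s[j]·t[(k-j) mod 5]. y[0] = 2×4 + 3×1 + 4×1 + 2×3 + 1×1 = 22; y[1] = 2×1 + 3×4 + 4×1 + 2×1 + 1×3 = 23; y[2] = 2×3 + 3×1 + 4×4 + 2×1 + 1×1 = 28; y[3] = 2×1 + 3×3 + 4×1 + 2×4 + 1×1 = 24; y[4] = 2×1 + 3×1 + 4×3 + 2×1 + 1×4 = 23. Result: [22, 23, 28, 24, 23]

[22, 23, 28, 24, 23]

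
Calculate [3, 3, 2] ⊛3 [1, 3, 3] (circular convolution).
Use y[k] = Σ_j f[j]·g[(k-j) mod 3]. y[0] = 3×1 + 3×3 + 2×3 = 18; y[1] = 3×3 + 3×1 + 2×3 = 18; y[2] = 3×3 + 3×3 + 2×1 = 20. Result: [18, 18, 20]

[18, 18, 20]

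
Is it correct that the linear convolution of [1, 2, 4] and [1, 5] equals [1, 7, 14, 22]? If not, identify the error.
Recompute linear convolution of [1, 2, 4] and [1, 5]: y[0] = 1×1 = 1; y[1] = 1×5 + 2×1 = 7; y[2] = 2×5 + 4×1 = 14; y[3] = 4×5 = 20 → [1, 7, 14, 20]. Compare to given [1, 7, 14, 22]: they differ at index 3: given 22, correct 20, so answer: No

No. Error at index 3: given 22, correct 20.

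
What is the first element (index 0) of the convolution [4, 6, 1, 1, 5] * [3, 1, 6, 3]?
Use y[k] = Σ_i a[i]·b[k-i] at k=0. y[0] = 4×3 = 12

12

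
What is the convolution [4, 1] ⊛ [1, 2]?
y[0] = 4×1 = 4; y[1] = 4×2 + 1×1 = 9; y[2] = 1×2 = 2

[4, 9, 2]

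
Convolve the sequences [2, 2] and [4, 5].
y[0] = 2×4 = 8; y[1] = 2×5 + 2×4 = 18; y[2] = 2×5 = 10

[8, 18, 10]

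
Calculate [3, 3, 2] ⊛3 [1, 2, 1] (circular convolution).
Use y[k] = Σ_j x[j]·h[(k-j) mod 3]. y[0] = 3×1 + 3×1 + 2×2 = 10; y[1] = 3×2 + 3×1 + 2×1 = 11; y[2] = 3×1 + 3×2 + 2×1 = 11. Result: [10, 11, 11]

[10, 11, 11]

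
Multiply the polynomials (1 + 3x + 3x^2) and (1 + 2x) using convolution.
Ascending coefficients: a = [1, 3, 3], b = [1, 2]. c[0] = 1×1 = 1; c[1] = 1×2 + 3×1 = 5; c[2] = 3×2 + 3×1 = 9; c[3] = 3×2 = 6. Result coefficients: [1, 5, 9, 6] → 1 + 5x + 9x^2 + 6x^3

1 + 5x + 9x^2 + 6x^3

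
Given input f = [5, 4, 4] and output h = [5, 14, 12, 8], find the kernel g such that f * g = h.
Output length 4 = len(f) + len(g) - 1 ⇒ len(g) = 2. Solve g forward using g[k] = (h[k] - Σ_{i≥1} f[i]·g[k-i]) / f[0]: g[0] = h[0] / f[0] = 5 / 5 = 1; g[1] = (h[1] - 4×1) / f[0] = (14 - 4×1) / 5 = 2. So g = [1, 2]. Forward-check [5, 4, 4] * [1, 2]: h[0] = 5×1 = 5; h[1] = 5×2 + 4×1 = 14; h[2] = 4×2 + 4×1 = 12; h[3] = 4×2 = 8 → [5, 14, 12, 8] ✓

[1, 2]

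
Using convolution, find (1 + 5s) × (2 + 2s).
Ascending coefficients: a = [1, 5], b = [2, 2]. c[0] = 1×2 = 2; c[1] = 1×2 + 5×2 = 12; c[2] = 5×2 = 10. Result coefficients: [2, 12, 10] → 2 + 12s + 10s^2

2 + 12s + 10s^2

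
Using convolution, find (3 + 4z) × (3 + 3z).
Ascending coefficients: a = [3, 4], b = [3, 3]. c[0] = 3×3 = 9; c[1] = 3×3 + 4×3 = 21; c[2] = 4×3 = 12. Result coefficients: [9, 21, 12] → 9 + 21z + 12z^2

9 + 21z + 12z^2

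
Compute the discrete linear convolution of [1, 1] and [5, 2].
y[0] = 1×5 = 5; y[1] = 1×2 + 1×5 = 7; y[2] = 1×2 = 2

[5, 7, 2]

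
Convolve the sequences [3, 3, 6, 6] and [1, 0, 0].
y[0] = 3×1 = 3; y[1] = 3×0 + 3×1 = 3; y[2] = 3×0 + 3×0 + 6×1 = 6; y[3] = 3×0 + 6×0 + 6×1 = 6; y[4] = 6×0 + 6×0 = 0; y[5] = 6×0 = 0

[3, 3, 6, 6, 0, 0]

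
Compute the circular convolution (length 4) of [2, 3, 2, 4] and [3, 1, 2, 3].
Use y[k] = Σ_j f[j]·g[(k-j) mod 4]. y[0] = 2×3 + 3×3 + 2×2 + 4×1 = 23; y[1] = 2×1 + 3×3 + 2×3 + 4×2 = 25; y[2] = 2×2 + 3×1 + 2×3 + 4×3 = 25; y[3] = 2×3 + 3×2 + 2×1 + 4×3 = 26. Result: [23, 25, 25, 26]

[23, 25, 25, 26]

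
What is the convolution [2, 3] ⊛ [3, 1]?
y[0] = 2×3 = 6; y[1] = 2×1 + 3×3 = 11; y[2] = 3×1 = 3

[6, 11, 3]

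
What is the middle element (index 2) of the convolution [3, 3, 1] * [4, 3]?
Use y[k] = Σ_i a[i]·b[k-i] at k=2. y[2] = 3×3 + 1×4 = 13

13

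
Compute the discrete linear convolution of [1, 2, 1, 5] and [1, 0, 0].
y[0] = 1×1 = 1; y[1] = 1×0 + 2×1 = 2; y[2] = 1×0 + 2×0 + 1×1 = 1; y[3] = 2×0 + 1×0 + 5×1 = 5; y[4] = 1×0 + 5×0 = 0; y[5] = 5×0 = 0

[1, 2, 1, 5, 0, 0]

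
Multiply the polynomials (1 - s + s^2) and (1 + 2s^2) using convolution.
Ascending coefficients: a = [1, -1, 1], b = [1, 0, 2]. c[0] = 1×1 = 1; c[1] = 1×0 + -1×1 = -1; c[2] = 1×2 + -1×0 + 1×1 = 3; c[3] = -1×2 + 1×0 = -2; c[4] = 1×2 = 2. Result coefficients: [1, -1, 3, -2, 2] → 1 - s + 3s^2 - 2s^3 + 2s^4

1 - s + 3s^2 - 2s^3 + 2s^4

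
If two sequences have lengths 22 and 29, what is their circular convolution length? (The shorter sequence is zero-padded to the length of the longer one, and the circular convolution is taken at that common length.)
Circular convolution (zero-padding the shorter input) has length max(m, n) = max(22, 29) = 29

29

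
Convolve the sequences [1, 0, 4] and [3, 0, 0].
y[0] = 1×3 = 3; y[1] = 1×0 + 0×3 = 0; y[2] = 1×0 + 0×0 + 4×3 = 12; y[3] = 0×0 + 4×0 = 0; y[4] = 4×0 = 0

[3, 0, 12, 0, 0]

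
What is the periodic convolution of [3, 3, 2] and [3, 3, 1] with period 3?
Use y[k] = Σ_j f[j]·g[(k-j) mod 3]. y[0] = 3×3 + 3×1 + 2×3 = 18; y[1] = 3×3 + 3×3 + 2×1 = 20; y[2] = 3×1 + 3×3 + 2×3 = 18. Result: [18, 20, 18]

[18, 20, 18]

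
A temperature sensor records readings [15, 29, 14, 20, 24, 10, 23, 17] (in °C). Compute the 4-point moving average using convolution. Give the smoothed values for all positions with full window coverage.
4-point moving average kernel = [1, 1, 1, 1]. Apply in 'valid' mode (full window coverage): avg[0] = (15 + 29 + 14 + 20) / 4 = 19.5; avg[1] = (29 + 14 + 20 + 24) / 4 = 21.75; avg[2] = (14 + 20 + 24 + 10) / 4 = 17.0; avg[3] = (20 + 24 + 10 + 23) / 4 = 19.25; avg[4] = (24 + 10 + 23 + 17) / 4 = 18.5. Smoothed values: [19.5, 21.75, 17.0, 19.25, 18.5]

[19.5, 21.75, 17.0, 19.25, 18.5]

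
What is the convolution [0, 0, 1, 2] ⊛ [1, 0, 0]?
y[0] = 0×1 = 0; y[1] = 0×0 + 0×1 = 0; y[2] = 0×0 + 0×0 + 1×1 = 1; y[3] = 0×0 + 1×0 + 2×1 = 2; y[4] = 1×0 + 2×0 = 0; y[5] = 2×0 = 0

[0, 0, 1, 2, 0, 0]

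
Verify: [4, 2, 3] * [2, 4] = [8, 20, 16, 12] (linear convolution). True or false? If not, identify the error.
Recompute linear convolution of [4, 2, 3] and [2, 4]: y[0] = 4×2 = 8; y[1] = 4×4 + 2×2 = 20; y[2] = 2×4 + 3×2 = 14; y[3] = 3×4 = 12 → [8, 20, 14, 12]. Compare to given [8, 20, 16, 12]: they differ at index 2: given 16, correct 14, so answer: No

No. Error at index 2: given 16, correct 14.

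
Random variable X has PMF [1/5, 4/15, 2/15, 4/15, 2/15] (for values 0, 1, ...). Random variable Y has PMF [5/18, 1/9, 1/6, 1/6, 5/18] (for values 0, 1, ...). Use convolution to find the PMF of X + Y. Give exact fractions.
P(X+Y=k) = Σ_i P(X=i)·P(Y=k-i) — a convolution of [1/5, 4/15, 2/15, 4/15, 2/15] and [5/18, 1/9, 1/6, 1/6, 5/18]. P(X+Y=0) = (1/5)×(5/18) = 1/18; P(X+Y=1) = (1/5)×(1/9) + (4/15)×(5/18) = 1/45 + 2/27 = 13/135; P(X+Y=2) = (1/5)×(1/6) + (4/15)×(1/9) + (2/15)×(5/18) = 1/30 + 4/135 + 1/27 = 1/10; P(X+Y=3) = (1/5)×(1/6) + (4/15)×(1/6) + (2/15)×(1/9) + (4/15)×(5/18) = 1/30 + 2/45 + 2/135 + 2/27 = 1/6; P(X+Y=4) = (1/5)×(5/18) + (4/15)×(1/6) + (2/15)×(1/6) + (4/15)×(1/9) + (2/15)×(5/18) = 1/18 + 2/45 + 1/45 + 4/135 + 1/27 = 17/90; P(X+Y=5) = (4/15)×(5/18) + (2/15)×(1/6) + (4/15)×(1/6) + (2/15)×(1/9) = 2/27 + 1/45 + 2/45 + 2/135 = 7/45; P(X+Y=6) = (2/15)×(5/18) + (4/15)×(1/6) + (2/15)×(1/6) = 1/27 + 2/45 + 1/45 = 14/135; P(X+Y=7) = (4/15)×(5/18) + (2/15)×(1/6) = 2/27 + 1/45 = 13/135; P(X+Y=8) = (2/15)×(5/18) = 1/27. PMF: [1/18, 13/135, 1/10, 1/6, 17/90, 7/45, 14/135, 13/135, 1/27] (sums to 1 ✓)

[1/18, 13/135, 1/10, 1/6, 17/90, 7/45, 14/135, 13/135, 1/27]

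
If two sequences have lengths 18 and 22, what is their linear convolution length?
Linear/full convolution length: m + n - 1 = 18 + 22 - 1 = 39

39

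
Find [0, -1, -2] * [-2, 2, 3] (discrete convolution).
y[0] = 0×-2 = 0; y[1] = 0×2 + -1×-2 = 2; y[2] = 0×3 + -1×2 + -2×-2 = 2; y[3] = -1×3 + -2×2 = -7; y[4] = -2×3 = -6

[0, 2, 2, -7, -6]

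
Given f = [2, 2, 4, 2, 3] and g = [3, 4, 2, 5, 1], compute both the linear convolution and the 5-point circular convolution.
Linear: y_lin[0] = 2×3 = 6; y_lin[1] = 2×4 + 2×3 = 14; y_lin[2] = 2×2 + 2×4 + 4×3 = 24; y_lin[3] = 2×5 + 2×2 + 4×4 + 2×3 = 36; y_lin[4] = 2×1 + 2×5 + 4×2 + 2×4 + 3×3 = 37; y_lin[5] = 2×1 + 4×5 + 2×2 + 3×4 = 38; y_lin[6] = 4×1 + 2×5 + 3×2 = 20; y_lin[7] = 2×1 + 3×5 = 17; y_lin[8] = 3×1 = 3 → [6, 14, 24, 36, 37, 38, 20, 17, 3]. Circular (length 5): y[0] = 2×3 + 2×1 + 4×5 + 2×2 + 3×4 = 44; y[1] = 2×4 + 2×3 + 4×1 + 2×5 + 3×2 = 34; y[2] = 2×2 + 2×4 + 4×3 + 2×1 + 3×5 = 41; y[3] = 2×5 + 2×2 + 4×4 + 2×3 + 3×1 = 39; y[4] = 2×1 + 2×5 + 4×2 + 2×4 + 3×3 = 37 → [44, 34, 41, 39, 37]

Linear: [6, 14, 24, 36, 37, 38, 20, 17, 3], Circular: [44, 34, 41, 39, 37]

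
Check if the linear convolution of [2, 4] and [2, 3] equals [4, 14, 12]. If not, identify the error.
Recompute linear convolution of [2, 4] and [2, 3]: y[0] = 2×2 = 4; y[1] = 2×3 + 4×2 = 14; y[2] = 4×3 = 12 → [4, 14, 12]. Given [4, 14, 12] matches, so answer: Yes

Yes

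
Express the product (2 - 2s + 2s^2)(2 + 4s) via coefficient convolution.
Ascending coefficients: a = [2, -2, 2], b = [2, 4]. c[0] = 2×2 = 4; c[1] = 2×4 + -2×2 = 4; c[2] = -2×4 + 2×2 = -4; c[3] = 2×4 = 8. Result coefficients: [4, 4, -4, 8] → 4 + 4s - 4s^2 + 8s^3

4 + 4s - 4s^2 + 8s^3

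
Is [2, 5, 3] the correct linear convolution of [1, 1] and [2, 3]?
Recompute linear convolution of [1, 1] and [2, 3]: y[0] = 1×2 = 2; y[1] = 1×3 + 1×2 = 5; y[2] = 1×3 = 3 → [2, 5, 3]. Given [2, 5, 3] matches, so answer: Yes

Yes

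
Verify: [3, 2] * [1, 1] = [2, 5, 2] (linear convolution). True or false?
Recompute linear convolution of [3, 2] and [1, 1]: y[0] = 3×1 = 3; y[1] = 3×1 + 2×1 = 5; y[2] = 2×1 = 2 → [3, 5, 2]. Compare to given [2, 5, 2]: they differ at index 0: given 2, correct 3, so answer: No

No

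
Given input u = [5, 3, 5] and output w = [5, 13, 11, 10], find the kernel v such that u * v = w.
Output length 4 = len(u) + len(v) - 1 ⇒ len(v) = 2. Solve v forward using v[k] = (w[k] - Σ_{i≥1} u[i]·v[k-i]) / u[0]: v[0] = w[0] / u[0] = 5 / 5 = 1; v[1] = (w[1] - 3×1) / u[0] = (13 - 3×1) / 5 = 2. So v = [1, 2]. Forward-check [5, 3, 5] * [1, 2]: w[0] = 5×1 = 5; w[1] = 5×2 + 3×1 = 13; w[2] = 3×2 + 5×1 = 11; w[3] = 5×2 = 10 → [5, 13, 11, 10] ✓

[1, 2]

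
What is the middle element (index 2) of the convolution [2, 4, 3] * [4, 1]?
Use y[k] = Σ_i a[i]·b[k-i] at k=2. y[2] = 4×1 + 3×4 = 16

16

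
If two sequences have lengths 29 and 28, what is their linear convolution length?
Linear/full convolution length: m + n - 1 = 29 + 28 - 1 = 56

56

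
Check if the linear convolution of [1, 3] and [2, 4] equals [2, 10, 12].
Recompute linear convolution of [1, 3] and [2, 4]: y[0] = 1×2 = 2; y[1] = 1×4 + 3×2 = 10; y[2] = 3×4 = 12 → [2, 10, 12]. Given [2, 10, 12] matches, so answer: Yes

Yes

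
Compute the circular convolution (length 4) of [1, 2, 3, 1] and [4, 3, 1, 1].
Use y[k] = Σ_j a[j]·b[(k-j) mod 4]. y[0] = 1×4 + 2×1 + 3×1 + 1×3 = 12; y[1] = 1×3 + 2×4 + 3×1 + 1×1 = 15; y[2] = 1×1 + 2×3 + 3×4 + 1×1 = 20; y[3] = 1×1 + 2×1 + 3×3 + 1×4 = 16. Result: [12, 15, 20, 16]

[12, 15, 20, 16]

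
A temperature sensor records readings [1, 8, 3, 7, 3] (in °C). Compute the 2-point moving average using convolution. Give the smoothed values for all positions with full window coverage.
2-point moving average kernel = [1, 1]. Apply in 'valid' mode (full window coverage): avg[0] = (1 + 8) / 2 = 4.5; avg[1] = (8 + 3) / 2 = 5.5; avg[2] = (3 + 7) / 2 = 5.0; avg[3] = (7 + 3) / 2 = 5.0. Smoothed values: [4.5, 5.5, 5.0, 5.0]

[4.5, 5.5, 5.0, 5.0]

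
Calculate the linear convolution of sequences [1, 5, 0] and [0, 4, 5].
y[0] = 1×0 = 0; y[1] = 1×4 + 5×0 = 4; y[2] = 1×5 + 5×4 + 0×0 = 25; y[3] = 5×5 + 0×4 = 25; y[4] = 0×5 = 0

[0, 4, 25, 25, 0]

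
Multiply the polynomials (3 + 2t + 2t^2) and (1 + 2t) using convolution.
Ascending coefficients: a = [3, 2, 2], b = [1, 2]. c[0] = 3×1 = 3; c[1] = 3×2 + 2×1 = 8; c[2] = 2×2 + 2×1 = 6; c[3] = 2×2 = 4. Result coefficients: [3, 8, 6, 4] → 3 + 8t + 6t^2 + 4t^3

3 + 8t + 6t^2 + 4t^3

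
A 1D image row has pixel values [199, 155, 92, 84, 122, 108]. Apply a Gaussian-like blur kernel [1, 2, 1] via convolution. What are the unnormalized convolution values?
Convolve image row [199, 155, 92, 84, 122, 108] with kernel [1, 2, 1]: y[0] = 199×1 = 199; y[1] = 199×2 + 155×1 = 553; y[2] = 199×1 + 155×2 + 92×1 = 601; y[3] = 155×1 + 92×2 + 84×1 = 423; y[4] = 92×1 + 84×2 + 122×1 = 382; y[5] = 84×1 + 122×2 + 108×1 = 436; y[6] = 122×1 + 108×2 = 338; y[7] = 108×1 = 108 → [199, 553, 601, 423, 382, 436, 338, 108]. Normalization factor = sum(kernel) = 4.

[199, 553, 601, 423, 382, 436, 338, 108]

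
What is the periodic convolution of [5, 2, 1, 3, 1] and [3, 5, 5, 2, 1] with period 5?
Use y[k] = Σ_j a[j]·b[(k-j) mod 5]. y[0] = 5×3 + 2×1 + 1×2 + 3×5 + 1×5 = 39; y[1] = 5×5 + 2×3 + 1×1 + 3×2 + 1×5 = 43; y[2] = 5×5 + 2×5 + 1×3 + 3×1 + 1×2 = 43; y[3] = 5×2 + 2×5 + 1×5 + 3×3 + 1×1 = 35; y[4] = 5×1 + 2×2 + 1×5 + 3×5 + 1×3 = 32. Result: [39, 43, 43, 35, 32]

[39, 43, 43, 35, 32]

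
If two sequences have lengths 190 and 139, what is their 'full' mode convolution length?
Linear/full convolution length: m + n - 1 = 190 + 139 - 1 = 328

328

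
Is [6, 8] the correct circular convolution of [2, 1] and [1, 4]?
Recompute circular convolution of [2, 1] and [1, 4]: y[0] = 2×1 + 1×4 = 6; y[1] = 2×4 + 1×1 = 9 → [6, 9]. Compare to given [6, 8]: they differ at index 1: given 8, correct 9, so answer: No

No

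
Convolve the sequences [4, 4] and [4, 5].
y[0] = 4×4 = 16; y[1] = 4×5 + 4×4 = 36; y[2] = 4×5 = 20

[16, 36, 20]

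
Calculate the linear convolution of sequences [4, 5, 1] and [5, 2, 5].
y[0] = 4×5 = 20; y[1] = 4×2 + 5×5 = 33; y[2] = 4×5 + 5×2 + 1×5 = 35; y[3] = 5×5 + 1×2 = 27; y[4] = 1×5 = 5

[20, 33, 35, 27, 5]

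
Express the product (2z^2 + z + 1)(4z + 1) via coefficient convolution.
Ascending coefficients: a = [1, 1, 2], b = [1, 4]. c[0] = 1×1 = 1; c[1] = 1×4 + 1×1 = 5; c[2] = 1×4 + 2×1 = 6; c[3] = 2×4 = 8. Result coefficients: [1, 5, 6, 8] → 8z^3 + 6z^2 + 5z + 1

8z^3 + 6z^2 + 5z + 1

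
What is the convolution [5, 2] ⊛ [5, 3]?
y[0] = 5×5 = 25; y[1] = 5×3 + 2×5 = 25; y[2] = 2×3 = 6

[25, 25, 6]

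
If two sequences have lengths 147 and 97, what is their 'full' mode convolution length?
Linear/full convolution length: m + n - 1 = 147 + 97 - 1 = 243

243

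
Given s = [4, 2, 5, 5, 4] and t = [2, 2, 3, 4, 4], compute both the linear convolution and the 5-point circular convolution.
Linear: y_lin[0] = 4×2 = 8; y_lin[1] = 4×2 + 2×2 = 12; y_lin[2] = 4×3 + 2×2 + 5×2 = 26; y_lin[3] = 4×4 + 2×3 + 5×2 + 5×2 = 42; y_lin[4] = 4×4 + 2×4 + 5×3 + 5×2 + 4×2 = 57; y_lin[5] = 2×4 + 5×4 + 5×3 + 4×2 = 51; y_lin[6] = 5×4 + 5×4 + 4×3 = 52; y_lin[7] = 5×4 + 4×4 = 36; y_lin[8] = 4×4 = 16 → [8, 12, 26, 42, 57, 51, 52, 36, 16]. Circular (length 5): y[0] = 4×2 + 2×4 + 5×4 + 5×3 + 4×2 = 59; y[1] = 4×2 + 2×2 + 5×4 + 5×4 + 4×3 = 64; y[2] = 4×3 + 2×2 + 5×2 + 5×4 + 4×4 = 62; y[3] = 4×4 + 2×3 + 5×2 + 5×2 + 4×4 = 58; y[4] = 4×4 + 2×4 + 5×3 + 5×2 + 4×2 = 57 → [59, 64, 62, 58, 57]

Linear: [8, 12, 26, 42, 57, 51, 52, 36, 16], Circular: [59, 64, 62, 58, 57]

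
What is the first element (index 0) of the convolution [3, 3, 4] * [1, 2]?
Use y[k] = Σ_i a[i]·b[k-i] at k=0. y[0] = 3×1 = 3

3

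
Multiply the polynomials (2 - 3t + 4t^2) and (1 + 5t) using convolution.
Ascending coefficients: a = [2, -3, 4], b = [1, 5]. c[0] = 2×1 = 2; c[1] = 2×5 + -3×1 = 7; c[2] = -3×5 + 4×1 = -11; c[3] = 4×5 = 20. Result coefficients: [2, 7, -11, 20] → 2 + 7t - 11t^2 + 20t^3

2 + 7t - 11t^2 + 20t^3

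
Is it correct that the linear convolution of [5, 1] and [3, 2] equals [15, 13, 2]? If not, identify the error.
Recompute linear convolution of [5, 1] and [3, 2]: y[0] = 5×3 = 15; y[1] = 5×2 + 1×3 = 13; y[2] = 1×2 = 2 → [15, 13, 2]. Given [15, 13, 2] matches, so answer: Yes

Yes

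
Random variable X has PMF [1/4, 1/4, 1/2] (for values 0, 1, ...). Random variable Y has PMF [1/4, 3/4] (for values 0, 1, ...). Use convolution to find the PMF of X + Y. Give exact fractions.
P(X+Y=k) = Σ_i P(X=i)·P(Y=k-i) — a convolution of [1/4, 1/4, 1/2] and [1/4, 3/4]. P(X+Y=0) = (1/4)×(1/4) = 1/16; P(X+Y=1) = (1/4)×(3/4) + (1/4)×(1/4) = 3/16 + 1/16 = 1/4; P(X+Y=2) = (1/4)×(3/4) + (1/2)×(1/4) = 3/16 + 1/8 = 5/16; P(X+Y=3) = (1/2)×(3/4) = 3/8. PMF: [1/16, 1/4, 5/16, 3/8] (sums to 1 ✓)

[1/16, 1/4, 5/16, 3/8]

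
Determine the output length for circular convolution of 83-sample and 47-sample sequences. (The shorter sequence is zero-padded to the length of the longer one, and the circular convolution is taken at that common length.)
Circular convolution (zero-padding the shorter input) has length max(m, n) = max(83, 47) = 83

83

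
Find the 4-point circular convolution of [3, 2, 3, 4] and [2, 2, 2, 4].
Use y[k] = Σ_j f[j]·g[(k-j) mod 4]. y[0] = 3×2 + 2×4 + 3×2 + 4×2 = 28; y[1] = 3×2 + 2×2 + 3×4 + 4×2 = 30; y[2] = 3×2 + 2×2 + 3×2 + 4×4 = 32; y[3] = 3×4 + 2×2 + 3×2 + 4×2 = 30. Result: [28, 30, 32, 30]

[28, 30, 32, 30]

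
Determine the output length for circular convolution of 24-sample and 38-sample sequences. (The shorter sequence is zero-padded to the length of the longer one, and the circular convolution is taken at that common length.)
Circular convolution (zero-padding the shorter input) has length max(m, n) = max(24, 38) = 38

38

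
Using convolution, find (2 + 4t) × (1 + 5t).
Ascending coefficients: a = [2, 4], b = [1, 5]. c[0] = 2×1 = 2; c[1] = 2×5 + 4×1 = 14; c[2] = 4×5 = 20. Result coefficients: [2, 14, 20] → 2 + 14t + 20t^2

2 + 14t + 20t^2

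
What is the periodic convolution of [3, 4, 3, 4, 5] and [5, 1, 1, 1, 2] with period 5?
Use y[k] = Σ_j x[j]·h[(k-j) mod 5]. y[0] = 3×5 + 4×2 + 3×1 + 4×1 + 5×1 = 35; y[1] = 3×1 + 4×5 + 3×2 + 4×1 + 5×1 = 38; y[2] = 3×1 + 4×1 + 3×5 + 4×2 + 5×1 = 35; y[3] = 3×1 + 4×1 + 3×1 + 4×5 + 5×2 = 40; y[4] = 3×2 + 4×1 + 3×1 + 4×1 + 5×5 = 42. Result: [35, 38, 35, 40, 42]

[35, 38, 35, 40, 42]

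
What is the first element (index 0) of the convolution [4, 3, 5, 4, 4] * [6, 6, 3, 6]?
Use y[k] = Σ_i a[i]·b[k-i] at k=0. y[0] = 4×6 = 24

24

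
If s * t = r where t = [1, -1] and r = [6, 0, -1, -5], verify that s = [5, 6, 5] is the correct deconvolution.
Forward-compute [5, 6, 5] * [1, -1]: r[0] = 5×1 = 5; r[1] = 5×-1 + 6×1 = 1; r[2] = 6×-1 + 5×1 = -1; r[3] = 5×-1 = -5 → [5, 1, -1, -5]. Does not match given r = [6, 0, -1, -5].

Not verified. [5, 6, 5] * [1, -1] = [5, 1, -1, -5], which differs from [6, 0, -1, -5] at index 0.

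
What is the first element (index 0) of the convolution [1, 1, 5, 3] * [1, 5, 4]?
Use y[k] = Σ_i a[i]·b[k-i] at k=0. y[0] = 1×1 = 1

1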